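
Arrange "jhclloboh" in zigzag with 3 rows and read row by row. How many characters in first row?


Zigzag "jhclloboh" into 3 rows:
Placing characters:
  'j' => row 0
  'h' => row 1
  'c' => row 2
  'l' => row 1
  'l' => row 0
  'o' => row 1
  'b' => row 2
  'o' => row 1
  'h' => row 0
Rows:
  Row 0: "jlh"
  Row 1: "hloo"
  Row 2: "cb"
First row length: 3

3


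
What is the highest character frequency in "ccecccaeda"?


Input: ccecccaeda
Character counts:
  'a': 2
  'c': 5
  'd': 1
  'e': 2
Maximum frequency: 5

5


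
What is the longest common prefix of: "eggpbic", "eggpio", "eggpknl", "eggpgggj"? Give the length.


Words: eggpbic, eggpio, eggpknl, eggpgggj
  Position 0: all 'e' => match
  Position 1: all 'g' => match
  Position 2: all 'g' => match
  Position 3: all 'p' => match
  Position 4: ('b', 'i', 'k', 'g') => mismatch, stop
LCP = "eggp" (length 4)

4


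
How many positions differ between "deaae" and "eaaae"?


Comparing "deaae" and "eaaae" position by position:
  Position 0: 'd' vs 'e' => DIFFER
  Position 1: 'e' vs 'a' => DIFFER
  Position 2: 'a' vs 'a' => same
  Position 3: 'a' vs 'a' => same
  Position 4: 'e' vs 'e' => same
Positions that differ: 2

2


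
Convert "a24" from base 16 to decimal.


Input: "a24" in base 16
Positional expansion:
  Digit 'a' (value 10) x 16^2 = 2560
  Digit '2' (value 2) x 16^1 = 32
  Digit '4' (value 4) x 16^0 = 4
Sum = 2596

2596


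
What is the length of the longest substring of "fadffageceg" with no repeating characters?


Input: "fadffageceg"
Sliding window (track last position of each char):
  Position 0 ('f'): window [0,0] length 1 -- new best
  Position 1 ('a'): window [0,1] length 2 -- new best
  Position 2 ('d'): window [0,2] length 3 -- new best
  Position 3 ('f'): repeat (last at 0), move window start to 1
  Position 3 ('f'): window [1,3] length 3
  Position 4 ('f'): repeat (last at 3), move window start to 4
  Position 4 ('f'): window [4,4] length 1
  Position 5 ('a'): window [4,5] length 2
  Position 6 ('g'): window [4,6] length 3
  Position 7 ('e'): window [4,7] length 4 -- new best
  Position 8 ('c'): window [4,8] length 5 -- new best
  Position 9 ('e'): repeat (last at 7), move window start to 8
  Position 9 ('e'): window [8,9] length 2
  Position 10 ('g'): window [8,10] length 3
Longest substring with no repeats: "fagec" with length 5

5


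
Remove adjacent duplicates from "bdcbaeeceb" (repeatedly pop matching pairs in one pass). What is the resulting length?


Input: bdcbaeeceb
Stack-based adjacent duplicate removal:
  Read 'b': push. Stack: b
  Read 'd': push. Stack: bd
  Read 'c': push. Stack: bdc
  Read 'b': push. Stack: bdcb
  Read 'a': push. Stack: bdcba
  Read 'e': push. Stack: bdcbae
  Read 'e': matches stack top 'e' => pop. Stack: bdcba
  Read 'c': push. Stack: bdcbac
  Read 'e': push. Stack: bdcbace
  Read 'b': push. Stack: bdcbaceb
Final stack: "bdcbaceb" (length 8)

8


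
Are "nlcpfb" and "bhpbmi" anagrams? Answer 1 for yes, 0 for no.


Strings: "nlcpfb", "bhpbmi"
Sorted first:  bcflnp
Sorted second: bbhimp
Differ at position 1: 'c' vs 'b' => not anagrams

0


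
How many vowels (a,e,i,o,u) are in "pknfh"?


Input: pknfh
Checking each character:
  'p' at position 0: consonant
  'k' at position 1: consonant
  'n' at position 2: consonant
  'f' at position 3: consonant
  'h' at position 4: consonant
Total vowels: 0

0


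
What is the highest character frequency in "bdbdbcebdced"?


Input: bdbdbcebdced
Character counts:
  'b': 4
  'c': 2
  'd': 4
  'e': 2
Maximum frequency: 4

4


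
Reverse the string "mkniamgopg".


Input: mkniamgopg
Reading characters right to left:
  Position 9: 'g'
  Position 8: 'p'
  Position 7: 'o'
  Position 6: 'g'
  Position 5: 'm'
  Position 4: 'a'
  Position 3: 'i'
  Position 2: 'n'
  Position 1: 'k'
  Position 0: 'm'
Reversed: gpogmainkm

gpogmainkm


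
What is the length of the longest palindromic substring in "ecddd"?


Input: "ecddd"
Checking substrings for palindromes:
  [2:5] "ddd" (len 3) => palindrome
  [2:4] "dd" (len 2) => palindrome
  [3:5] "dd" (len 2) => palindrome
Longest palindromic substring: "ddd" with length 3

3


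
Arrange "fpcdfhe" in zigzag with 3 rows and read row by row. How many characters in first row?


Zigzag "fpcdfhe" into 3 rows:
Placing characters:
  'f' => row 0
  'p' => row 1
  'c' => row 2
  'd' => row 1
  'f' => row 0
  'h' => row 1
  'e' => row 2
Rows:
  Row 0: "ff"
  Row 1: "pdh"
  Row 2: "ce"
First row length: 2

2


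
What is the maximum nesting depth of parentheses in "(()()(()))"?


Input: "(()()(()))"
Tracking depth:
  Position 0 '(': depth becomes 1
  Position 1 '(': depth becomes 2
  Position 2 ')': depth becomes 1
  Position 3 '(': depth becomes 2
  Position 4 ')': depth becomes 1
  Position 5 '(': depth becomes 2
  Position 6 '(': depth becomes 3
  Position 7 ')': depth becomes 2
  Position 8 ')': depth becomes 1
  Position 9 ')': depth becomes 0
Maximum depth reached: 3

3


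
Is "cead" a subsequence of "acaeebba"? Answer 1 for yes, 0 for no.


Check if "cead" is a subsequence of "acaeebba"
Greedy scan:
  Position 0 ('a'): no match needed
  Position 1 ('c'): matches sub[0] = 'c'
  Position 2 ('a'): no match needed
  Position 3 ('e'): matches sub[1] = 'e'
  Position 4 ('e'): no match needed
  Position 5 ('b'): no match needed
  Position 6 ('b'): no match needed
  Position 7 ('a'): matches sub[2] = 'a'
Only matched 3/4 characters => not a subsequence

0


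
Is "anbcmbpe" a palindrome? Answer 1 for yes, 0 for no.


Input: anbcmbpe
Reversed: epbmcbna
  Compare pos 0 ('a') with pos 7 ('e'): MISMATCH
  Compare pos 1 ('n') with pos 6 ('p'): MISMATCH
  Compare pos 2 ('b') with pos 5 ('b'): match
  Compare pos 3 ('c') with pos 4 ('m'): MISMATCH
Result: not a palindrome

0


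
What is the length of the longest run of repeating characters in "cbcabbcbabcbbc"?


Input: "cbcabbcbabcbbc"
Scanning for longest run:
  Position 1 ('b'): new char, reset run to 1
  Position 2 ('c'): new char, reset run to 1
  Position 3 ('a'): new char, reset run to 1
  Position 4 ('b'): new char, reset run to 1
  Position 5 ('b'): continues run of 'b', length=2
  Position 6 ('c'): new char, reset run to 1
  Position 7 ('b'): new char, reset run to 1
  Position 8 ('a'): new char, reset run to 1
  Position 9 ('b'): new char, reset run to 1
  Position 10 ('c'): new char, reset run to 1
  Position 11 ('b'): new char, reset run to 1
  Position 12 ('b'): continues run of 'b', length=2
  Position 13 ('c'): new char, reset run to 1
Longest run: 'b' with length 2

2


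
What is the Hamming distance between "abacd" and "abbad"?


Comparing "abacd" and "abbad" position by position:
  Position 0: 'a' vs 'a' => same
  Position 1: 'b' vs 'b' => same
  Position 2: 'a' vs 'b' => differ
  Position 3: 'c' vs 'a' => differ
  Position 4: 'd' vs 'd' => same
Total differences (Hamming distance): 2

2


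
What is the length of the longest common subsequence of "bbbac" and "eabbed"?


LCS of "bbbac" and "eabbed"
DP table:
           e    a    b    b    e    d
      0    0    0    0    0    0    0
  b   0    0    0    1    1    1    1
  b   0    0    0    1    2    2    2
  b   0    0    0    1    2    2    2
  a   0    0    1    1    2    2    2
  c   0    0    1    1    2    2    2
LCS length = dp[5][6] = 2

2


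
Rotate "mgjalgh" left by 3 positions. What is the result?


Input: "mgjalgh", rotate left by 3
First 3 characters: "mgj"
Remaining characters: "algh"
Concatenate remaining + first: "algh" + "mgj" = "alghmgj"

alghmgj


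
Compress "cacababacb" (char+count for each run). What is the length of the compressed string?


Input: cacababacb
Runs:
  'c' x 1 => "c1"
  'a' x 1 => "a1"
  'c' x 1 => "c1"
  'a' x 1 => "a1"
  'b' x 1 => "b1"
  'a' x 1 => "a1"
  'b' x 1 => "b1"
  'a' x 1 => "a1"
  'c' x 1 => "c1"
  'b' x 1 => "b1"
Compressed: "c1a1c1a1b1a1b1a1c1b1"
Compressed length: 20

20


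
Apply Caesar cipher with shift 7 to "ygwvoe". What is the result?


Caesar cipher: shift "ygwvoe" by 7
  'y' (pos 24) + 7 = pos 5 = 'f'
  'g' (pos 6) + 7 = pos 13 = 'n'
  'w' (pos 22) + 7 = pos 3 = 'd'
  'v' (pos 21) + 7 = pos 2 = 'c'
  'o' (pos 14) + 7 = pos 21 = 'v'
  'e' (pos 4) + 7 = pos 11 = 'l'
Result: fndcvl

fndcvl


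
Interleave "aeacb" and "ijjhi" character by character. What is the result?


Interleaving "aeacb" and "ijjhi":
  Position 0: 'a' from first, 'i' from second => "ai"
  Position 1: 'e' from first, 'j' from second => "ej"
  Position 2: 'a' from first, 'j' from second => "aj"
  Position 3: 'c' from first, 'h' from second => "ch"
  Position 4: 'b' from first, 'i' from second => "bi"
Result: aiejajchbi

aiejajchbi


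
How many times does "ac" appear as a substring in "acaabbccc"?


Searching for "ac" in "acaabbccc"
Scanning each position:
  Position 0: "ac" => MATCH
  Position 1: "ca" => no
  Position 2: "aa" => no
  Position 3: "ab" => no
  Position 4: "bb" => no
  Position 5: "bc" => no
  Position 6: "cc" => no
  Position 7: "cc" => no
Total occurrences: 1

1


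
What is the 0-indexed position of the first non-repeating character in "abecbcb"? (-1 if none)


Input: abecbcb
Character frequencies:
  'a': 1
  'b': 3
  'c': 2
  'e': 1
Scanning left to right for freq == 1:
  Position 0 ('a'): unique! => answer = 0

0


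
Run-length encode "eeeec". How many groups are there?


Input: eeeec
Scanning for consecutive runs:
  Group 1: 'e' x 4 (positions 0-3)
  Group 2: 'c' x 1 (positions 4-4)
Total groups: 2

2


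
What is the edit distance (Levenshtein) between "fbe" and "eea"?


Computing edit distance: "fbe" -> "eea"
DP table:
           e    e    a
      0    1    2    3
  f   1    1    2    3
  b   2    2    2    3
  e   3    2    2    3
Edit distance = dp[3][3] = 3

3


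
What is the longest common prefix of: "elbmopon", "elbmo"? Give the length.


Words: elbmopon, elbmo
  Position 0: all 'e' => match
  Position 1: all 'l' => match
  Position 2: all 'b' => match
  Position 3: all 'm' => match
  Position 4: all 'o' => match
LCP = "elbmo" (length 5)

5


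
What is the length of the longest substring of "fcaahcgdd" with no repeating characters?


Input: "fcaahcgdd"
Sliding window (track last position of each char):
  Position 0 ('f'): window [0,0] length 1 -- new best
  Position 1 ('c'): window [0,1] length 2 -- new best
  Position 2 ('a'): window [0,2] length 3 -- new best
  Position 3 ('a'): repeat (last at 2), move window start to 3
  Position 3 ('a'): window [3,3] length 1
  Position 4 ('h'): window [3,4] length 2
  Position 5 ('c'): window [3,5] length 3
  Position 6 ('g'): window [3,6] length 4 -- new best
  Position 7 ('d'): window [3,7] length 5 -- new best
  Position 8 ('d'): repeat (last at 7), move window start to 8
  Position 8 ('d'): window [8,8] length 1
Longest substring with no repeats: "ahcgd" with length 5

5


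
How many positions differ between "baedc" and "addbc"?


Comparing "baedc" and "addbc" position by position:
  Position 0: 'b' vs 'a' => DIFFER
  Position 1: 'a' vs 'd' => DIFFER
  Position 2: 'e' vs 'd' => DIFFER
  Position 3: 'd' vs 'b' => DIFFER
  Position 4: 'c' vs 'c' => same
Positions that differ: 4

4


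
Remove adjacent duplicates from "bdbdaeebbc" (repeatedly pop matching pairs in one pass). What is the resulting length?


Input: bdbdaeebbc
Stack-based adjacent duplicate removal:
  Read 'b': push. Stack: b
  Read 'd': push. Stack: bd
  Read 'b': push. Stack: bdb
  Read 'd': push. Stack: bdbd
  Read 'a': push. Stack: bdbda
  Read 'e': push. Stack: bdbdae
  Read 'e': matches stack top 'e' => pop. Stack: bdbda
  Read 'b': push. Stack: bdbdab
  Read 'b': matches stack top 'b' => pop. Stack: bdbda
  Read 'c': push. Stack: bdbdac
Final stack: "bdbdac" (length 6)

6


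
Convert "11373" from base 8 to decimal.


Input: "11373" in base 8
Positional expansion:
  Digit '1' (value 1) x 8^4 = 4096
  Digit '1' (value 1) x 8^3 = 512
  Digit '3' (value 3) x 8^2 = 192
  Digit '7' (value 7) x 8^1 = 56
  Digit '3' (value 3) x 8^0 = 3
Sum = 4859

4859


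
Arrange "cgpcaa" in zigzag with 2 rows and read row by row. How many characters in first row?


Zigzag "cgpcaa" into 2 rows:
Placing characters:
  'c' => row 0
  'g' => row 1
  'p' => row 0
  'c' => row 1
  'a' => row 0
  'a' => row 1
Rows:
  Row 0: "cpa"
  Row 1: "gca"
First row length: 3

3


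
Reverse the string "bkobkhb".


Input: bkobkhb
Reading characters right to left:
  Position 6: 'b'
  Position 5: 'h'
  Position 4: 'k'
  Position 3: 'b'
  Position 2: 'o'
  Position 1: 'k'
  Position 0: 'b'
Reversed: bhkbokb

bhkbokb


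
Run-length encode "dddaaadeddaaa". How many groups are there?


Input: dddaaadeddaaa
Scanning for consecutive runs:
  Group 1: 'd' x 3 (positions 0-2)
  Group 2: 'a' x 3 (positions 3-5)
  Group 3: 'd' x 1 (positions 6-6)
  Group 4: 'e' x 1 (positions 7-7)
  Group 5: 'd' x 2 (positions 8-9)
  Group 6: 'a' x 3 (positions 10-12)
Total groups: 6

6


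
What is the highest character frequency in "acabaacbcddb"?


Input: acabaacbcddb
Character counts:
  'a': 4
  'b': 3
  'c': 3
  'd': 2
Maximum frequency: 4

4


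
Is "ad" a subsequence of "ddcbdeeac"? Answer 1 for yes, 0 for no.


Check if "ad" is a subsequence of "ddcbdeeac"
Greedy scan:
  Position 0 ('d'): no match needed
  Position 1 ('d'): no match needed
  Position 2 ('c'): no match needed
  Position 3 ('b'): no match needed
  Position 4 ('d'): no match needed
  Position 5 ('e'): no match needed
  Position 6 ('e'): no match needed
  Position 7 ('a'): matches sub[0] = 'a'
  Position 8 ('c'): no match needed
Only matched 1/2 characters => not a subsequence

0


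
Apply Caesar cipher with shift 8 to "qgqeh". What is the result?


Caesar cipher: shift "qgqeh" by 8
  'q' (pos 16) + 8 = pos 24 = 'y'
  'g' (pos 6) + 8 = pos 14 = 'o'
  'q' (pos 16) + 8 = pos 24 = 'y'
  'e' (pos 4) + 8 = pos 12 = 'm'
  'h' (pos 7) + 8 = pos 15 = 'p'
Result: yoymp

yoymp


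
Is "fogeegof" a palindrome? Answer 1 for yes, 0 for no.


Input: fogeegof
Reversed: fogeegof
  Compare pos 0 ('f') with pos 7 ('f'): match
  Compare pos 1 ('o') with pos 6 ('o'): match
  Compare pos 2 ('g') with pos 5 ('g'): match
  Compare pos 3 ('e') with pos 4 ('e'): match
Result: palindrome

1


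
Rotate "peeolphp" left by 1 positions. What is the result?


Input: "peeolphp", rotate left by 1
First 1 characters: "p"
Remaining characters: "eeolphp"
Concatenate remaining + first: "eeolphp" + "p" = "eeolphpp"

eeolphpp


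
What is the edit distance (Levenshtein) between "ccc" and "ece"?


Computing edit distance: "ccc" -> "ece"
DP table:
           e    c    e
      0    1    2    3
  c   1    1    1    2
  c   2    2    1    2
  c   3    3    2    2
Edit distance = dp[3][3] = 2

2


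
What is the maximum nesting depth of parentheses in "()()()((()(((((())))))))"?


Input: "()()()((()(((((())))))))"
Tracking depth:
  Position 0 '(': depth becomes 1
  Position 1 ')': depth becomes 0
  Position 2 '(': depth becomes 1
  Position 3 ')': depth becomes 0
  Position 4 '(': depth becomes 1
  Position 5 ')': depth becomes 0
  Position 6 '(': depth becomes 1
  Position 7 '(': depth becomes 2
  Position 8 '(': depth becomes 3
  Position 9 ')': depth becomes 2
  Position 10 '(': depth becomes 3
  Position 11 '(': depth becomes 4
  Position 12 '(': depth becomes 5
  Position 13 '(': depth becomes 6
  Position 14 '(': depth becomes 7
  Position 15 '(': depth becomes 8
  Position 16 ')': depth becomes 7
  Position 17 ')': depth becomes 6
  Position 18 ')': depth becomes 5
  Position 19 ')': depth becomes 4
  Position 20 ')': depth becomes 3
  Position 21 ')': depth becomes 2
  Position 22 ')': depth becomes 1
  Position 23 ')': depth becomes 0
Maximum depth reached: 8

8


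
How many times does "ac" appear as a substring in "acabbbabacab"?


Searching for "ac" in "acabbbabacab"
Scanning each position:
  Position 0: "ac" => MATCH
  Position 1: "ca" => no
  Position 2: "ab" => no
  Position 3: "bb" => no
  Position 4: "bb" => no
  Position 5: "ba" => no
  Position 6: "ab" => no
  Position 7: "ba" => no
  Position 8: "ac" => MATCH
  Position 9: "ca" => no
  Position 10: "ab" => no
Total occurrences: 2

2


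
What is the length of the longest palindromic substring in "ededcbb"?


Input: "ededcbb"
Checking substrings for palindromes:
  [0:3] "ede" (len 3) => palindrome
  [1:4] "ded" (len 3) => palindrome
  [5:7] "bb" (len 2) => palindrome
Longest palindromic substring: "ede" with length 3

3


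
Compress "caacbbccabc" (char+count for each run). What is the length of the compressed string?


Input: caacbbccabc
Runs:
  'c' x 1 => "c1"
  'a' x 2 => "a2"
  'c' x 1 => "c1"
  'b' x 2 => "b2"
  'c' x 2 => "c2"
  'a' x 1 => "a1"
  'b' x 1 => "b1"
  'c' x 1 => "c1"
Compressed: "c1a2c1b2c2a1b1c1"
Compressed length: 16

16


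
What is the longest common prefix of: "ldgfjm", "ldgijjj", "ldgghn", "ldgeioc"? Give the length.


Words: ldgfjm, ldgijjj, ldgghn, ldgeioc
  Position 0: all 'l' => match
  Position 1: all 'd' => match
  Position 2: all 'g' => match
  Position 3: ('f', 'i', 'g', 'e') => mismatch, stop
LCP = "ldg" (length 3)

3


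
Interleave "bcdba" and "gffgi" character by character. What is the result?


Interleaving "bcdba" and "gffgi":
  Position 0: 'b' from first, 'g' from second => "bg"
  Position 1: 'c' from first, 'f' from second => "cf"
  Position 2: 'd' from first, 'f' from second => "df"
  Position 3: 'b' from first, 'g' from second => "bg"
  Position 4: 'a' from first, 'i' from second => "ai"
Result: bgcfdfbgai

bgcfdfbgai


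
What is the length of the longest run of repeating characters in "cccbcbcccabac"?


Input: "cccbcbcccabac"
Scanning for longest run:
  Position 1 ('c'): continues run of 'c', length=2
  Position 2 ('c'): continues run of 'c', length=3
  Position 3 ('b'): new char, reset run to 1
  Position 4 ('c'): new char, reset run to 1
  Position 5 ('b'): new char, reset run to 1
  Position 6 ('c'): new char, reset run to 1
  Position 7 ('c'): continues run of 'c', length=2
  Position 8 ('c'): continues run of 'c', length=3
  Position 9 ('a'): new char, reset run to 1
  Position 10 ('b'): new char, reset run to 1
  Position 11 ('a'): new char, reset run to 1
  Position 12 ('c'): new char, reset run to 1
Longest run: 'c' with length 3

3


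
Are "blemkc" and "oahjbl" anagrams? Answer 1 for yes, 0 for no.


Strings: "blemkc", "oahjbl"
Sorted first:  bceklm
Sorted second: abhjlo
Differ at position 0: 'b' vs 'a' => not anagrams

0


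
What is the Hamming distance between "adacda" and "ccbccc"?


Comparing "adacda" and "ccbccc" position by position:
  Position 0: 'a' vs 'c' => differ
  Position 1: 'd' vs 'c' => differ
  Position 2: 'a' vs 'b' => differ
  Position 3: 'c' vs 'c' => same
  Position 4: 'd' vs 'c' => differ
  Position 5: 'a' vs 'c' => differ
Total differences (Hamming distance): 5

5


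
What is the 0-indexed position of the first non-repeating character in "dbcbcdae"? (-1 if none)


Input: dbcbcdae
Character frequencies:
  'a': 1
  'b': 2
  'c': 2
  'd': 2
  'e': 1
Scanning left to right for freq == 1:
  Position 0 ('d'): freq=2, skip
  Position 1 ('b'): freq=2, skip
  Position 2 ('c'): freq=2, skip
  Position 3 ('b'): freq=2, skip
  Position 4 ('c'): freq=2, skip
  Position 5 ('d'): freq=2, skip
  Position 6 ('a'): unique! => answer = 6

6


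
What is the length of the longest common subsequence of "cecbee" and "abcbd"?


LCS of "cecbee" and "abcbd"
DP table:
           a    b    c    b    d
      0    0    0    0    0    0
  c   0    0    0    1    1    1
  e   0    0    0    1    1    1
  c   0    0    0    1    1    1
  b   0    0    1    1    2    2
  e   0    0    1    1    2    2
  e   0    0    1    1    2    2
LCS length = dp[6][5] = 2

2


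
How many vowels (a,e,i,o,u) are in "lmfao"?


Input: lmfao
Checking each character:
  'l' at position 0: consonant
  'm' at position 1: consonant
  'f' at position 2: consonant
  'a' at position 3: vowel (running total: 1)
  'o' at position 4: vowel (running total: 2)
Total vowels: 2

2


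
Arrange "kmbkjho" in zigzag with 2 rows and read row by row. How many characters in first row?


Zigzag "kmbkjho" into 2 rows:
Placing characters:
  'k' => row 0
  'm' => row 1
  'b' => row 0
  'k' => row 1
  'j' => row 0
  'h' => row 1
  'o' => row 0
Rows:
  Row 0: "kbjo"
  Row 1: "mkh"
First row length: 4

4


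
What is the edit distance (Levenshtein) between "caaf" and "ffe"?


Computing edit distance: "caaf" -> "ffe"
DP table:
           f    f    e
      0    1    2    3
  c   1    1    2    3
  a   2    2    2    3
  a   3    3    3    3
  f   4    3    3    4
Edit distance = dp[4][3] = 4

4


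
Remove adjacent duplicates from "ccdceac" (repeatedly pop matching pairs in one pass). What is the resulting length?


Input: ccdceac
Stack-based adjacent duplicate removal:
  Read 'c': push. Stack: c
  Read 'c': matches stack top 'c' => pop. Stack: (empty)
  Read 'd': push. Stack: d
  Read 'c': push. Stack: dc
  Read 'e': push. Stack: dce
  Read 'a': push. Stack: dcea
  Read 'c': push. Stack: dceac
Final stack: "dceac" (length 5)

5


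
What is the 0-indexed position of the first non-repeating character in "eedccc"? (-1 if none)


Input: eedccc
Character frequencies:
  'c': 3
  'd': 1
  'e': 2
Scanning left to right for freq == 1:
  Position 0 ('e'): freq=2, skip
  Position 1 ('e'): freq=2, skip
  Position 2 ('d'): unique! => answer = 2

2


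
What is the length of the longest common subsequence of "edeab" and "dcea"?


LCS of "edeab" and "dcea"
DP table:
           d    c    e    a
      0    0    0    0    0
  e   0    0    0    1    1
  d   0    1    1    1    1
  e   0    1    1    2    2
  a   0    1    1    2    3
  b   0    1    1    2    3
LCS length = dp[5][4] = 3

3


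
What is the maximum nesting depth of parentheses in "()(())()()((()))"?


Input: "()(())()()((()))"
Tracking depth:
  Position 0 '(': depth becomes 1
  Position 1 ')': depth becomes 0
  Position 2 '(': depth becomes 1
  Position 3 '(': depth becomes 2
  Position 4 ')': depth becomes 1
  Position 5 ')': depth becomes 0
  Position 6 '(': depth becomes 1
  Position 7 ')': depth becomes 0
  Position 8 '(': depth becomes 1
  Position 9 ')': depth becomes 0
  Position 10 '(': depth becomes 1
  Position 11 '(': depth becomes 2
  Position 12 '(': depth becomes 3
  Position 13 ')': depth becomes 2
  Position 14 ')': depth becomes 1
  Position 15 ')': depth becomes 0
Maximum depth reached: 3

3


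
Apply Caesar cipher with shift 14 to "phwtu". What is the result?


Caesar cipher: shift "phwtu" by 14
  'p' (pos 15) + 14 = pos 3 = 'd'
  'h' (pos 7) + 14 = pos 21 = 'v'
  'w' (pos 22) + 14 = pos 10 = 'k'
  't' (pos 19) + 14 = pos 7 = 'h'
  'u' (pos 20) + 14 = pos 8 = 'i'
Result: dvkhi

dvkhi


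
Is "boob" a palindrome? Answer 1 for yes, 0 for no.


Input: boob
Reversed: boob
  Compare pos 0 ('b') with pos 3 ('b'): match
  Compare pos 1 ('o') with pos 2 ('o'): match
Result: palindrome

1


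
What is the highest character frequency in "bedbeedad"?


Input: bedbeedad
Character counts:
  'a': 1
  'b': 2
  'd': 3
  'e': 3
Maximum frequency: 3

3


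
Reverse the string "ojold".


Input: ojold
Reading characters right to left:
  Position 4: 'd'
  Position 3: 'l'
  Position 2: 'o'
  Position 1: 'j'
  Position 0: 'o'
Reversed: dlojo

dlojo


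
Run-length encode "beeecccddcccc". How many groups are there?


Input: beeecccddcccc
Scanning for consecutive runs:
  Group 1: 'b' x 1 (positions 0-0)
  Group 2: 'e' x 3 (positions 1-3)
  Group 3: 'c' x 3 (positions 4-6)
  Group 4: 'd' x 2 (positions 7-8)
  Group 5: 'c' x 4 (positions 9-12)
Total groups: 5

5


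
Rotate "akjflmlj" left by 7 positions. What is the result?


Input: "akjflmlj", rotate left by 7
First 7 characters: "akjflml"
Remaining characters: "j"
Concatenate remaining + first: "j" + "akjflml" = "jakjflml"

jakjflml


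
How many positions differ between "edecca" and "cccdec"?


Comparing "edecca" and "cccdec" position by position:
  Position 0: 'e' vs 'c' => DIFFER
  Position 1: 'd' vs 'c' => DIFFER
  Position 2: 'e' vs 'c' => DIFFER
  Position 3: 'c' vs 'd' => DIFFER
  Position 4: 'c' vs 'e' => DIFFER
  Position 5: 'a' vs 'c' => DIFFER
Positions that differ: 6

6


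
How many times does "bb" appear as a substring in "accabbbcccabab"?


Searching for "bb" in "accabbbcccabab"
Scanning each position:
  Position 0: "ac" => no
  Position 1: "cc" => no
  Position 2: "ca" => no
  Position 3: "ab" => no
  Position 4: "bb" => MATCH
  Position 5: "bb" => MATCH
  Position 6: "bc" => no
  Position 7: "cc" => no
  Position 8: "cc" => no
  Position 9: "ca" => no
  Position 10: "ab" => no
  Position 11: "ba" => no
  Position 12: "ab" => no
Total occurrences: 2

2


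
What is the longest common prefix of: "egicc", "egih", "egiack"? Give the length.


Words: egicc, egih, egiack
  Position 0: all 'e' => match
  Position 1: all 'g' => match
  Position 2: all 'i' => match
  Position 3: ('c', 'h', 'a') => mismatch, stop
LCP = "egi" (length 3)

3


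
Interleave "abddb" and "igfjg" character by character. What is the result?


Interleaving "abddb" and "igfjg":
  Position 0: 'a' from first, 'i' from second => "ai"
  Position 1: 'b' from first, 'g' from second => "bg"
  Position 2: 'd' from first, 'f' from second => "df"
  Position 3: 'd' from first, 'j' from second => "dj"
  Position 4: 'b' from first, 'g' from second => "bg"
Result: aibgdfdjbg

aibgdfdjbg


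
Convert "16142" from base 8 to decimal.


Input: "16142" in base 8
Positional expansion:
  Digit '1' (value 1) x 8^4 = 4096
  Digit '6' (value 6) x 8^3 = 3072
  Digit '1' (value 1) x 8^2 = 64
  Digit '4' (value 4) x 8^1 = 32
  Digit '2' (value 2) x 8^0 = 2
Sum = 7266

7266


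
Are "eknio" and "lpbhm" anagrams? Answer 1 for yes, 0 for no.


Strings: "eknio", "lpbhm"
Sorted first:  eikno
Sorted second: bhlmp
Differ at position 0: 'e' vs 'b' => not anagrams

0


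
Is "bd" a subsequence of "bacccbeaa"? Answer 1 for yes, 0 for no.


Check if "bd" is a subsequence of "bacccbeaa"
Greedy scan:
  Position 0 ('b'): matches sub[0] = 'b'
  Position 1 ('a'): no match needed
  Position 2 ('c'): no match needed
  Position 3 ('c'): no match needed
  Position 4 ('c'): no match needed
  Position 5 ('b'): no match needed
  Position 6 ('e'): no match needed
  Position 7 ('a'): no match needed
  Position 8 ('a'): no match needed
Only matched 1/2 characters => not a subsequence

0


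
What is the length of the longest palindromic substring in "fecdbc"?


Input: "fecdbc"
Checking substrings for palindromes:
  No multi-char palindromic substrings found
Longest palindromic substring: "f" with length 1

1


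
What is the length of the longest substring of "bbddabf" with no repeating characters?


Input: "bbddabf"
Sliding window (track last position of each char):
  Position 0 ('b'): window [0,0] length 1 -- new best
  Position 1 ('b'): repeat (last at 0), move window start to 1
  Position 1 ('b'): window [1,1] length 1
  Position 2 ('d'): window [1,2] length 2 -- new best
  Position 3 ('d'): repeat (last at 2), move window start to 3
  Position 3 ('d'): window [3,3] length 1
  Position 4 ('a'): window [3,4] length 2
  Position 5 ('b'): window [3,5] length 3 -- new best
  Position 6 ('f'): window [3,6] length 4 -- new best
Longest substring with no repeats: "dabf" with length 4

4


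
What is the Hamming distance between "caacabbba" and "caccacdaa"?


Comparing "caacabbba" and "caccacdaa" position by position:
  Position 0: 'c' vs 'c' => same
  Position 1: 'a' vs 'a' => same
  Position 2: 'a' vs 'c' => differ
  Position 3: 'c' vs 'c' => same
  Position 4: 'a' vs 'a' => same
  Position 5: 'b' vs 'c' => differ
  Position 6: 'b' vs 'd' => differ
  Position 7: 'b' vs 'a' => differ
  Position 8: 'a' vs 'a' => same
Total differences (Hamming distance): 4

4


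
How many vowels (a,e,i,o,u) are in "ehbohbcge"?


Input: ehbohbcge
Checking each character:
  'e' at position 0: vowel (running total: 1)
  'h' at position 1: consonant
  'b' at position 2: consonant
  'o' at position 3: vowel (running total: 2)
  'h' at position 4: consonant
  'b' at position 5: consonant
  'c' at position 6: consonant
  'g' at position 7: consonant
  'e' at position 8: vowel (running total: 3)
Total vowels: 3

3


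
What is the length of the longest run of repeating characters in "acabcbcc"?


Input: "acabcbcc"
Scanning for longest run:
  Position 1 ('c'): new char, reset run to 1
  Position 2 ('a'): new char, reset run to 1
  Position 3 ('b'): new char, reset run to 1
  Position 4 ('c'): new char, reset run to 1
  Position 5 ('b'): new char, reset run to 1
  Position 6 ('c'): new char, reset run to 1
  Position 7 ('c'): continues run of 'c', length=2
Longest run: 'c' with length 2

2


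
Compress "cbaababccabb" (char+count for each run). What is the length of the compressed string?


Input: cbaababccabb
Runs:
  'c' x 1 => "c1"
  'b' x 1 => "b1"
  'a' x 2 => "a2"
  'b' x 1 => "b1"
  'a' x 1 => "a1"
  'b' x 1 => "b1"
  'c' x 2 => "c2"
  'a' x 1 => "a1"
  'b' x 2 => "b2"
Compressed: "c1b1a2b1a1b1c2a1b2"
Compressed length: 18

18


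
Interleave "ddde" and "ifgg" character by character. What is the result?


Interleaving "ddde" and "ifgg":
  Position 0: 'd' from first, 'i' from second => "di"
  Position 1: 'd' from first, 'f' from second => "df"
  Position 2: 'd' from first, 'g' from second => "dg"
  Position 3: 'e' from first, 'g' from second => "eg"
Result: didfdgeg

didfdgeg


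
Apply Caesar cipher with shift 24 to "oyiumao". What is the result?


Caesar cipher: shift "oyiumao" by 24
  'o' (pos 14) + 24 = pos 12 = 'm'
  'y' (pos 24) + 24 = pos 22 = 'w'
  'i' (pos 8) + 24 = pos 6 = 'g'
  'u' (pos 20) + 24 = pos 18 = 's'
  'm' (pos 12) + 24 = pos 10 = 'k'
  'a' (pos 0) + 24 = pos 24 = 'y'
  'o' (pos 14) + 24 = pos 12 = 'm'
Result: mwgskym

mwgskym


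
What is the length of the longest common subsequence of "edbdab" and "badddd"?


LCS of "edbdab" and "badddd"
DP table:
           b    a    d    d    d    d
      0    0    0    0    0    0    0
  e   0    0    0    0    0    0    0
  d   0    0    0    1    1    1    1
  b   0    1    1    1    1    1    1
  d   0    1    1    2    2    2    2
  a   0    1    2    2    2    2    2
  b   0    1    2    2    2    2    2
LCS length = dp[6][6] = 2

2


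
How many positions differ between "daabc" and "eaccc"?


Comparing "daabc" and "eaccc" position by position:
  Position 0: 'd' vs 'e' => DIFFER
  Position 1: 'a' vs 'a' => same
  Position 2: 'a' vs 'c' => DIFFER
  Position 3: 'b' vs 'c' => DIFFER
  Position 4: 'c' vs 'c' => same
Positions that differ: 3

3


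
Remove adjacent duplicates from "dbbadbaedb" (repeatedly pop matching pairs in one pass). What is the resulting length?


Input: dbbadbaedb
Stack-based adjacent duplicate removal:
  Read 'd': push. Stack: d
  Read 'b': push. Stack: db
  Read 'b': matches stack top 'b' => pop. Stack: d
  Read 'a': push. Stack: da
  Read 'd': push. Stack: dad
  Read 'b': push. Stack: dadb
  Read 'a': push. Stack: dadba
  Read 'e': push. Stack: dadbae
  Read 'd': push. Stack: dadbaed
  Read 'b': push. Stack: dadbaedb
Final stack: "dadbaedb" (length 8)

8


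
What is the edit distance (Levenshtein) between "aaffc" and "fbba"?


Computing edit distance: "aaffc" -> "fbba"
DP table:
           f    b    b    a
      0    1    2    3    4
  a   1    1    2    3    3
  a   2    2    2    3    3
  f   3    2    3    3    4
  f   4    3    3    4    4
  c   5    4    4    4    5
Edit distance = dp[5][4] = 5

5


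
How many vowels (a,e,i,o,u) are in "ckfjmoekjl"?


Input: ckfjmoekjl
Checking each character:
  'c' at position 0: consonant
  'k' at position 1: consonant
  'f' at position 2: consonant
  'j' at position 3: consonant
  'm' at position 4: consonant
  'o' at position 5: vowel (running total: 1)
  'e' at position 6: vowel (running total: 2)
  'k' at position 7: consonant
  'j' at position 8: consonant
  'l' at position 9: consonant
Total vowels: 2

2


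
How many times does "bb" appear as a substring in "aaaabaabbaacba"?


Searching for "bb" in "aaaabaabbaacba"
Scanning each position:
  Position 0: "aa" => no
  Position 1: "aa" => no
  Position 2: "aa" => no
  Position 3: "ab" => no
  Position 4: "ba" => no
  Position 5: "aa" => no
  Position 6: "ab" => no
  Position 7: "bb" => MATCH
  Position 8: "ba" => no
  Position 9: "aa" => no
  Position 10: "ac" => no
  Position 11: "cb" => no
  Position 12: "ba" => no
Total occurrences: 1

1


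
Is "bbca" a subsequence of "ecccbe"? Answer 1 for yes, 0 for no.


Check if "bbca" is a subsequence of "ecccbe"
Greedy scan:
  Position 0 ('e'): no match needed
  Position 1 ('c'): no match needed
  Position 2 ('c'): no match needed
  Position 3 ('c'): no match needed
  Position 4 ('b'): matches sub[0] = 'b'
  Position 5 ('e'): no match needed
Only matched 1/4 characters => not a subsequence

0


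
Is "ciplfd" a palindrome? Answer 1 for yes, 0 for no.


Input: ciplfd
Reversed: dflpic
  Compare pos 0 ('c') with pos 5 ('d'): MISMATCH
  Compare pos 1 ('i') with pos 4 ('f'): MISMATCH
  Compare pos 2 ('p') with pos 3 ('l'): MISMATCH
Result: not a palindrome

0


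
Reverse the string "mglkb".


Input: mglkb
Reading characters right to left:
  Position 4: 'b'
  Position 3: 'k'
  Position 2: 'l'
  Position 1: 'g'
  Position 0: 'm'
Reversed: bklgm

bklgm


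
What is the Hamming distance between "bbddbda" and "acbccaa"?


Comparing "bbddbda" and "acbccaa" position by position:
  Position 0: 'b' vs 'a' => differ
  Position 1: 'b' vs 'c' => differ
  Position 2: 'd' vs 'b' => differ
  Position 3: 'd' vs 'c' => differ
  Position 4: 'b' vs 'c' => differ
  Position 5: 'd' vs 'a' => differ
  Position 6: 'a' vs 'a' => same
Total differences (Hamming distance): 6

6


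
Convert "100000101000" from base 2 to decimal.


Input: "100000101000" in base 2
Positional expansion:
  Digit '1' (value 1) x 2^11 = 2048
  Digit '0' (value 0) x 2^10 = 0
  Digit '0' (value 0) x 2^9 = 0
  Digit '0' (value 0) x 2^8 = 0
  Digit '0' (value 0) x 2^7 = 0
  Digit '0' (value 0) x 2^6 = 0
  Digit '1' (value 1) x 2^5 = 32
  Digit '0' (value 0) x 2^4 = 0
  Digit '1' (value 1) x 2^3 = 8
  Digit '0' (value 0) x 2^2 = 0
  Digit '0' (value 0) x 2^1 = 0
  Digit '0' (value 0) x 2^0 = 0
Sum = 2088

2088


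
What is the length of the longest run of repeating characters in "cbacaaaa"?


Input: "cbacaaaa"
Scanning for longest run:
  Position 1 ('b'): new char, reset run to 1
  Position 2 ('a'): new char, reset run to 1
  Position 3 ('c'): new char, reset run to 1
  Position 4 ('a'): new char, reset run to 1
  Position 5 ('a'): continues run of 'a', length=2
  Position 6 ('a'): continues run of 'a', length=3
  Position 7 ('a'): continues run of 'a', length=4
Longest run: 'a' with length 4

4


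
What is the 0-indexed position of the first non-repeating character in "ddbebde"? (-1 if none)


Input: ddbebde
Character frequencies:
  'b': 2
  'd': 3
  'e': 2
Scanning left to right for freq == 1:
  Position 0 ('d'): freq=3, skip
  Position 1 ('d'): freq=3, skip
  Position 2 ('b'): freq=2, skip
  Position 3 ('e'): freq=2, skip
  Position 4 ('b'): freq=2, skip
  Position 5 ('d'): freq=3, skip
  Position 6 ('e'): freq=2, skip
  No unique character found => answer = -1

-1


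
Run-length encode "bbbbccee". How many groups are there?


Input: bbbbccee
Scanning for consecutive runs:
  Group 1: 'b' x 4 (positions 0-3)
  Group 2: 'c' x 2 (positions 4-5)
  Group 3: 'e' x 2 (positions 6-7)
Total groups: 3

3


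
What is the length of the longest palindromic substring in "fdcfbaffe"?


Input: "fdcfbaffe"
Checking substrings for palindromes:
  [6:8] "ff" (len 2) => palindrome
Longest palindromic substring: "ff" with length 2

2


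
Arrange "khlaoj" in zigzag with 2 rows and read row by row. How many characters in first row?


Zigzag "khlaoj" into 2 rows:
Placing characters:
  'k' => row 0
  'h' => row 1
  'l' => row 0
  'a' => row 1
  'o' => row 0
  'j' => row 1
Rows:
  Row 0: "klo"
  Row 1: "haj"
First row length: 3

3


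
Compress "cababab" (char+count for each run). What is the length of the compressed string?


Input: cababab
Runs:
  'c' x 1 => "c1"
  'a' x 1 => "a1"
  'b' x 1 => "b1"
  'a' x 1 => "a1"
  'b' x 1 => "b1"
  'a' x 1 => "a1"
  'b' x 1 => "b1"
Compressed: "c1a1b1a1b1a1b1"
Compressed length: 14

14


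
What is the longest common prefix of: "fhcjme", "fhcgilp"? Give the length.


Words: fhcjme, fhcgilp
  Position 0: all 'f' => match
  Position 1: all 'h' => match
  Position 2: all 'c' => match
  Position 3: ('j', 'g') => mismatch, stop
LCP = "fhc" (length 3)

3


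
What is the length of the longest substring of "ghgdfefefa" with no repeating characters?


Input: "ghgdfefefa"
Sliding window (track last position of each char):
  Position 0 ('g'): window [0,0] length 1 -- new best
  Position 1 ('h'): window [0,1] length 2 -- new best
  Position 2 ('g'): repeat (last at 0), move window start to 1
  Position 2 ('g'): window [1,2] length 2
  Position 3 ('d'): window [1,3] length 3 -- new best
  Position 4 ('f'): window [1,4] length 4 -- new best
  Position 5 ('e'): window [1,5] length 5 -- new best
  Position 6 ('f'): repeat (last at 4), move window start to 5
  Position 6 ('f'): window [5,6] length 2
  Position 7 ('e'): repeat (last at 5), move window start to 6
  Position 7 ('e'): window [6,7] length 2
  Position 8 ('f'): repeat (last at 6), move window start to 7
  Position 8 ('f'): window [7,8] length 2
  Position 9 ('a'): window [7,9] length 3
Longest substring with no repeats: "hgdfe" with length 5

5


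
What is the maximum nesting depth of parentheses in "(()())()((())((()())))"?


Input: "(()())()((())((()())))"
Tracking depth:
  Position 0 '(': depth becomes 1
  Position 1 '(': depth becomes 2
  Position 2 ')': depth becomes 1
  Position 3 '(': depth becomes 2
  Position 4 ')': depth becomes 1
  Position 5 ')': depth becomes 0
  Position 6 '(': depth becomes 1
  Position 7 ')': depth becomes 0
  Position 8 '(': depth becomes 1
  Position 9 '(': depth becomes 2
  Position 10 '(': depth becomes 3
  Position 11 ')': depth becomes 2
  Position 12 ')': depth becomes 1
  Position 13 '(': depth becomes 2
  Position 14 '(': depth becomes 3
  Position 15 '(': depth becomes 4
  Position 16 ')': depth becomes 3
  Position 17 '(': depth becomes 4
  Position 18 ')': depth becomes 3
  Position 19 ')': depth becomes 2
  Position 20 ')': depth becomes 1
  Position 21 ')': depth becomes 0
Maximum depth reached: 4

4


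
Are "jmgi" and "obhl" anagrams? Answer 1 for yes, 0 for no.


Strings: "jmgi", "obhl"
Sorted first:  gijm
Sorted second: bhlo
Differ at position 0: 'g' vs 'b' => not anagrams

0


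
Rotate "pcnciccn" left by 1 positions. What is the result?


Input: "pcnciccn", rotate left by 1
First 1 characters: "p"
Remaining characters: "cnciccn"
Concatenate remaining + first: "cnciccn" + "p" = "cnciccnp"

cnciccnp


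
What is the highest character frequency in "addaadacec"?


Input: addaadacec
Character counts:
  'a': 4
  'c': 2
  'd': 3
  'e': 1
Maximum frequency: 4

4


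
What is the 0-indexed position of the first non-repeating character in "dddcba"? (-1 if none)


Input: dddcba
Character frequencies:
  'a': 1
  'b': 1
  'c': 1
  'd': 3
Scanning left to right for freq == 1:
  Position 0 ('d'): freq=3, skip
  Position 1 ('d'): freq=3, skip
  Position 2 ('d'): freq=3, skip
  Position 3 ('c'): unique! => answer = 3

3


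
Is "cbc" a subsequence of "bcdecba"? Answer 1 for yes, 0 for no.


Check if "cbc" is a subsequence of "bcdecba"
Greedy scan:
  Position 0 ('b'): no match needed
  Position 1 ('c'): matches sub[0] = 'c'
  Position 2 ('d'): no match needed
  Position 3 ('e'): no match needed
  Position 4 ('c'): no match needed
  Position 5 ('b'): matches sub[1] = 'b'
  Position 6 ('a'): no match needed
Only matched 2/3 characters => not a subsequence

0


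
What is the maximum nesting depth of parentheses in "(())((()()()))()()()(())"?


Input: "(())((()()()))()()()(())"
Tracking depth:
  Position 0 '(': depth becomes 1
  Position 1 '(': depth becomes 2
  Position 2 ')': depth becomes 1
  Position 3 ')': depth becomes 0
  Position 4 '(': depth becomes 1
  Position 5 '(': depth becomes 2
  Position 6 '(': depth becomes 3
  Position 7 ')': depth becomes 2
  Position 8 '(': depth becomes 3
  Position 9 ')': depth becomes 2
  Position 10 '(': depth becomes 3
  Position 11 ')': depth becomes 2
  Position 12 ')': depth becomes 1
  Position 13 ')': depth becomes 0
  Position 14 '(': depth becomes 1
  Position 15 ')': depth becomes 0
  Position 16 '(': depth becomes 1
  Position 17 ')': depth becomes 0
  Position 18 '(': depth becomes 1
  Position 19 ')': depth becomes 0
  Position 20 '(': depth becomes 1
  Position 21 '(': depth becomes 2
  Position 22 ')': depth becomes 1
  Position 23 ')': depth becomes 0
Maximum depth reached: 3

3
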